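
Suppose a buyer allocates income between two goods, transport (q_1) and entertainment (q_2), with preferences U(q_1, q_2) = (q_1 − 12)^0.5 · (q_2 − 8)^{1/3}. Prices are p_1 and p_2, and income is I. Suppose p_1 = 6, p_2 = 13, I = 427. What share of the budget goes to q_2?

share on q_2 = 0.4787

This is Cobb-Douglas in (q_1−12, q_2−8): tangency gives 0.5·p_2·(q_2−8) = 1/3·p_1·(q_1−12).
Substituting into the budget: q_1* = 12 + 0.6·(I − 12·p_1 − 8·p_2)/p_1, and q_2* = 8 + 0.4·(…)/p_2.
Discretionary income = 427 − 12·6 − 8·13 = 251; q_1* = 12 + 0.6·251/6 = 37.1; q_2* = 8 + 0.4·251/13 = 15.7231.
Expenditure on q_2: 13·15.7231 = 204.4; share = 0.4787.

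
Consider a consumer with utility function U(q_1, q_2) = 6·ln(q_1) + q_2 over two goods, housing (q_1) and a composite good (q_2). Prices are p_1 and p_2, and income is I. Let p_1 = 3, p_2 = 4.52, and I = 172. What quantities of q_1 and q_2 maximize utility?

q_1* = 9.04, q_2* = 32.0531

So q_1*(p_1,p_2) = 6·p_2/p_1, independent of income; and q_2* = (I − 6·p_2)/p_2.
At the given prices: q_1* = 6·4.52/3 = 9.04, and q_2* = 32.0531.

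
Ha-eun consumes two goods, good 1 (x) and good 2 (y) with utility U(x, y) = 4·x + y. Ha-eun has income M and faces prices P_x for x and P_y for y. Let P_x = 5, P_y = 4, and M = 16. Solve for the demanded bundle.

x* = 3.2, y* = 0

Linear utility — the consumer picks whichever good has higher MU/price: 4/5 = 0.8 vs 1/4 = 0.25.
x gives more utility per dollar, so spend all income on x: x* = M/P_x, y* = 0.
Numerically: x* = 3.2, y* = 0.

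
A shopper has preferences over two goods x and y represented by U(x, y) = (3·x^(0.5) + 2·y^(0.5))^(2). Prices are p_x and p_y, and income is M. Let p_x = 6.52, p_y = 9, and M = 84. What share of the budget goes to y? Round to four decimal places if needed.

share on y = 0.2436

MU_x ∝ 3·x^(-0.5), MU_y ∝ 2·y^(-0.5), so MRS = (3/2)·(y/x)^(0.5) = p_x/p_y.
Hence y/x = ((2/3)·p_x/p_y)^(1/(0.5)), i.e. raised to the 2 power.
Substitute y = (y/x)·x into the budget: x* = M/(p_x + p_y·(y/x)).
Numerically y/x = 0.233253, so x* = 84/(6.52 + 9·0.233253) = 9.7456 and y* = 0.233253·9.7456 = 2.2732.
Expenditure on y: 9·2.2732 = 20.4587; share = 0.2436.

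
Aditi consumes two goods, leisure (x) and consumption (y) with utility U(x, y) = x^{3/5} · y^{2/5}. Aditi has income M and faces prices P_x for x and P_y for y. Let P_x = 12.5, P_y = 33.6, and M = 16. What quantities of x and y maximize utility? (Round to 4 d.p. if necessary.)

The MRS is (3/2)·y/x. Set MRS = P_x/P_y.
So 0.6·P_y·y = 0.4·P_x·x; combined with the budget, a share 0.6 of income goes to x.
Demand: x*(P_x,P_y,M) = 0.6·M/P_x and y* = 0.4·M/P_y.
At P_x=12.5, P_y=33.6, M=16: x* = 0.6·16/12.5 = 0.768, y* = 0.1905.

x* = 0.768, y* = 0.1905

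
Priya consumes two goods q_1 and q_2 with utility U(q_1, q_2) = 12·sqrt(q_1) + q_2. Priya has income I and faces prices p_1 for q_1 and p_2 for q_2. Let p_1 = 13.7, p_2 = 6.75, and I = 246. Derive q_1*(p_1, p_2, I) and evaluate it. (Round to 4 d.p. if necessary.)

q_1* = 8.7391

Utility is quasi-linear in q_2; the FOC for q_1 is 6/√q_1 = p_1/p_2.
Thus q_1* = (6·p_2/p_1)² — independent of I — with the rest of income spent on q_2.
Plugging in: q_1* = (6·6.75/13.7)² = 8.7391.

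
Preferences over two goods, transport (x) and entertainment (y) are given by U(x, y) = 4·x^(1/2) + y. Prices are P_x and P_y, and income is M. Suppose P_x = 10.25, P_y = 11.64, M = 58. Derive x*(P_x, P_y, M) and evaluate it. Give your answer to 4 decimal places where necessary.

x* = 5.1584

Plugging in: x* = (2·11.64/10.25)² = 5.1584.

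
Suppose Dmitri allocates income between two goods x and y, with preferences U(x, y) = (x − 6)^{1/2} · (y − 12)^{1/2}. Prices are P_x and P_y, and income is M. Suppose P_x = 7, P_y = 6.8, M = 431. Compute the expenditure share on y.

share on y = 0.5459

MRS = (y−12)/(x−6). Tangency with P_x/P_y gives y−12 = (P_x/P_y)·(x−6).
Substituting into the budget: x* = 6 + 0.5·(M − 6·P_x − 12·P_y)/P_x, and y* = 12 + 0.5·(…)/P_y.
Discretionary income = 431 − 6·7 − 12·6.8 = 307.4; x* = 6 + 0.5·307.4/7 = 27.9571; y* = 12 + 0.5·307.4/6.8 = 34.6029.
Expenditure on y: 6.8·34.6029 = 235.3; share = 0.5459.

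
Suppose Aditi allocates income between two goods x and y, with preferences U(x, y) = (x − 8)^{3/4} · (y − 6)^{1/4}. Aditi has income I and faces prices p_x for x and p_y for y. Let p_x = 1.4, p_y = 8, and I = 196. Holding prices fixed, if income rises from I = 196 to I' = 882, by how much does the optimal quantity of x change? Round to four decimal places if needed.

This is Cobb-Douglas in (x−8, y−6): tangency gives 0.75·p_y·(y−6) = 0.25·p_x·(x−8).
After buying the subsistence bundle (8, 6), a share 0.75 of the remaining income goes to x: x* = 8 + 0.75·(I − 8p_x − 6p_y)/p_x.
Discretionary income = 196 − 8·1.4 − 6·8 = 136.8; x* = 8 + 0.75·136.8/1.4 = 81.2857.
At I' = 882: x* = 448.7857. Change: 448.7857 − 81.2857 = 367.5.

Δx* = 367.5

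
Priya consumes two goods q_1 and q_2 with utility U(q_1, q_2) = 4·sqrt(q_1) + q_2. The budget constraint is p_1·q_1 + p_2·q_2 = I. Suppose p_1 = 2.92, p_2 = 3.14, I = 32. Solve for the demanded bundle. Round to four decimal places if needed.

Solve: √q_1 = 2·p_2/p_1, so q_1*(p_1,p_2) = (2·p_2/p_1)², and q_2* = (I − p_1·q_1*)/p_2.
Plugging in: q_1* = (2·3.14/2.92)² = 4.6254, q_2* = 5.8897.

q_1* = 4.6254, q_2* = 5.8897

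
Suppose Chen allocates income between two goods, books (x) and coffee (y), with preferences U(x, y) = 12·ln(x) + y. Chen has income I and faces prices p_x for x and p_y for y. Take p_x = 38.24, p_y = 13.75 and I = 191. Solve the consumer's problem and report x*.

Set MRS = p_x/p_y: (12/x)/1 = p_x/p_y.
So x*(p_x,p_y) = 12·p_y/p_x, independent of income; and y* = (I − 12·p_y)/p_y.
At the given prices: x* = 12·13.75/38.24 = 4.3149.

x* = 4.3149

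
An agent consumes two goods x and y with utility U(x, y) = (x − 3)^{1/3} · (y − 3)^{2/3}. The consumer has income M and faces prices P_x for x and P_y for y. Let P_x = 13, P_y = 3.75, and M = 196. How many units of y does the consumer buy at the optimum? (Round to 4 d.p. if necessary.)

y* = 28.9111

Let x' = x−3, y' = y−3. MRS = (1/2)·y'/x' = P_x/P_y.
Substituting into the budget: x* = 3 + 1/3·(M − 3·P_x − 3·P_y)/P_x, and y* = 3 + 2/3·(…)/P_y.
Discretionary income = 196 − 3·13 − 3·3.75 = 145.75; y* = 3 + 2/3·145.75/3.75 = 28.9111.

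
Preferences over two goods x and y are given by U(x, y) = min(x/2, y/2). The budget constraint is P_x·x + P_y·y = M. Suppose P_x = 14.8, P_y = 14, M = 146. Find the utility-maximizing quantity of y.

y* = 5.0694

With perfect complements, no substitution: consume in ratio x:y = 2:2.
Budget: P_x·x + P_y·x = M, so (2·P_x + 2·P_y)·x = 2·M.
Demand: x*(P_x,P_y,M) = 2·M/(2·P_x + 2·P_y), y* = 2·M/(2·P_x + 2·P_y).
Here 2·14.8 + 2·14 = 57.6, giving y* = 5.0694.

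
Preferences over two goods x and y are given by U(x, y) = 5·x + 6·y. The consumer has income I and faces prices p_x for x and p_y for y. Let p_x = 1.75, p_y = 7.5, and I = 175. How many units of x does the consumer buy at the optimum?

x* = 100

Linear utility — the consumer picks whichever good has higher MU/price: 5/1.75 = 2.8571 vs 6/7.5 = 0.8.
x gives more utility per dollar, so spend all income on x: x* = I/p_x, y* = 0.
Numerically: x* = 100, y* = 0.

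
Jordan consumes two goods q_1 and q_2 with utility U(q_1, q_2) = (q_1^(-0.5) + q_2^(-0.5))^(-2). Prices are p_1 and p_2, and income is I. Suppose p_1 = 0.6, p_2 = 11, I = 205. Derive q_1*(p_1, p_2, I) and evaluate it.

MRS = MU_q_1/MU_q_2 = (q_2/q_1)^(1.5). Set equal to p_1/p_2.
Hence q_2/q_1 = (p_1/p_2)^(1/(1.5)), i.e. raised to the 2/3 power.
With the ratio pinned down, the budget gives q_1* = I/(p_1 + p_2·(q_2/q_1)) and q_2* = (q_2/q_1)·q_1*.
Numerically q_2/q_1 = 0.143827, so q_1* = 205/(0.6 + 11·0.143827) = 93.9465.

q_1* = 93.9465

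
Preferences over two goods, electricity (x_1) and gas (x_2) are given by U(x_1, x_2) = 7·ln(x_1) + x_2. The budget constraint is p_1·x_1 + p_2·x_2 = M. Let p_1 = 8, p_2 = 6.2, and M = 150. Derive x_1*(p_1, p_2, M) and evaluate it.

x_1* = 5.425

Set MRS = p_1/p_2: (7/x_1)/1 = p_1/p_2.
So x_1*(p_1,p_2) = 7·p_2/p_1, independent of income; and x_2* = (M − 7·p_2)/p_2.
At the given prices: x_1* = 7·6.2/8 = 5.425.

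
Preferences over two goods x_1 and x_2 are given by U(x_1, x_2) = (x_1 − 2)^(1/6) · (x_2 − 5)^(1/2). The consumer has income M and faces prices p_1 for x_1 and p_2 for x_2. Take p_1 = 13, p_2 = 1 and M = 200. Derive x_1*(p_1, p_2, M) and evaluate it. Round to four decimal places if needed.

x_1* = 5.25

Discretionary income = 200 − 2·13 − 5·1 = 169; x_1* = 2 + 0.25·169/13 = 5.25.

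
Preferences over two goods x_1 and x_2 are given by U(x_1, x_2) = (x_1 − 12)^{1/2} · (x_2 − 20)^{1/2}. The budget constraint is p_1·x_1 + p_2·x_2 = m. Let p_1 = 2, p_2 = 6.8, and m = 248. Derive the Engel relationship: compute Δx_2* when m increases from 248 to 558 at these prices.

Let x_1' = x_1−12, x_2' = x_2−20. MRS = x_2'/x_1' = p_1/p_2.
Substituting into the budget: x_1* = 12 + 0.5·(m − 12·p_1 − 20·p_2)/p_1, and x_2* = 20 + 0.5·(…)/p_2.
Discretionary income = 248 − 12·2 − 20·6.8 = 88; x_2* = 20 + 0.5·88/6.8 = 26.4706.
At m' = 558: x_2* = 49.2647. Change: 49.2647 − 26.4706 = 22.7941.

Δx_2* = 22.7941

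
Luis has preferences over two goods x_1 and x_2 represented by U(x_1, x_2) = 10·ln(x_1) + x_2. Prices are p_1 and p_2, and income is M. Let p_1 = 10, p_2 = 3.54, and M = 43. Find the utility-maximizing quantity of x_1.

MU_x_1 = 10/x_1, MU_x_2 = 1. Tangency: 10/x_1 = p_1/p_2.
So x_1*(p_1,p_2) = 10·p_2/p_1, independent of income; and x_2* = (M − 10·p_2)/p_2.
At the given prices: x_1* = 10·3.54/10 = 3.54.

x_1* = 3.54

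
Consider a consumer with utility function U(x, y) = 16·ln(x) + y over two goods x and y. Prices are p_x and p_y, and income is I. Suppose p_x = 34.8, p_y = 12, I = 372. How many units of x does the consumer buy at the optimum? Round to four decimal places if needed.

x* = 5.5172

MU_x = 16/x, MU_y = 1. Tangency: 16/x = p_x/p_y.
So x*(p_x,p_y) = 16·p_y/p_x, independent of income; and y* = (I − 16·p_y)/p_y.
At the given prices: x* = 16·12/34.8 = 5.5172.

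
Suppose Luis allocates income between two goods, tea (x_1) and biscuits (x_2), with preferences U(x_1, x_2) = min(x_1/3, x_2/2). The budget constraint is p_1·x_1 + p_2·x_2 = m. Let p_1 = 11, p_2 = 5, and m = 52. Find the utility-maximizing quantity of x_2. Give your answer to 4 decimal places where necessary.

x_2* = 2.4186

Leontief preferences: the optimum is at the kink where x_1/3 = x_2/2, i.e. x_2 = (2/3)·x_1.
Budget: p_1·x_1 + p_2·(2/3)·x_1 = m, so (3·p_1 + 2·p_2)·x_1 = 3·m.
Demand: x_1*(p_1,p_2,m) = 3·m/(3·p_1 + 2·p_2), x_2* = 2·m/(3·p_1 + 2·p_2).
Here 3·11 + 2·5 = 43, giving x_2* = 2.4186.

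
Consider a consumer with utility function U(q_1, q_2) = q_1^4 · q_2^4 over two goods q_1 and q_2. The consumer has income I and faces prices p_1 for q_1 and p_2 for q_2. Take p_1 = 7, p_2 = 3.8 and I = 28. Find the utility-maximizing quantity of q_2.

q_2* = 3.6842

The MRS is q_2/q_1. Set MRS = p_1/p_2.
So 4·p_2·q_2 = 4·p_1·q_1; combined with the budget, a share 0.5 of income goes to q_1.
Demand: q_1*(p_1,p_2,I) = 0.5·I/p_1 and q_2* = 0.5·I/p_2.
At p_1=7, p_2=3.8, I=28: q_2* = 0.5·28/3.8 = 3.6842.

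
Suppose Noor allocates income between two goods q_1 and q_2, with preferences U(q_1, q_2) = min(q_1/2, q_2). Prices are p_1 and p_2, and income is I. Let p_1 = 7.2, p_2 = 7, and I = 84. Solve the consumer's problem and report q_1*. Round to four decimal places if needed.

Demand: q_1*(p_1,p_2,I) = 2·I/(2·p_1 + p_2), q_2* = I/(2·p_1 + p_2).
Here 2·7.2 + 7 = 21.4, giving q_1* = 7.8505.

q_1* = 7.8505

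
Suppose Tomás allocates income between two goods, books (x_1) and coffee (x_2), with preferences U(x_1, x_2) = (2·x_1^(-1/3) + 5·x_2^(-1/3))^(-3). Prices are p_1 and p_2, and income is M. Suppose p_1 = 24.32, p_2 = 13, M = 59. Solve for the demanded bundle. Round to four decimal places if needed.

MU_x_1 ∝ 2·x_1^(-4/3), MU_x_2 ∝ 5·x_2^(-4/3), so MRS = (2/5)·(x_2/x_1)^(4/3) = p_1/p_2.
Solve for the ratio: x_2/x_1 = [(5/2)·p_1/p_2]^(0.75).
Substitute x_2 = (x_2/x_1)·x_1 into the budget: x_1* = M/(p_1 + p_2·(x_2/x_1)).
Numerically x_2/x_1 = 3.180315, so x_1* = 59/(24.32 + 13·3.180315) = 0.8985 and x_2* = 3.180315·0.8985 = 2.8576.

x_1* = 0.8985, x_2* = 2.8576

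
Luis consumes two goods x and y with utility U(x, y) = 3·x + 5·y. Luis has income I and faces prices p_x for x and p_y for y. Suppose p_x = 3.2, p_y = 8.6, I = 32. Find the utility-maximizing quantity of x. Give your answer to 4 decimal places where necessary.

x* = 10

Perfect substitutes: compare marginal utility per dollar. 3/p_x vs 5/p_y → 0.9375 vs 0.5814.
x gives more utility per dollar, so spend all income on x: x* = I/p_x, y* = 0.
Numerically: x* = 10, y* = 0.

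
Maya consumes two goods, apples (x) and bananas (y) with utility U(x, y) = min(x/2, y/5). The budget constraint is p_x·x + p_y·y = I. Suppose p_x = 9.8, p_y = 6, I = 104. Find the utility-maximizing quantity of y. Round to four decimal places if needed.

y* = 10.4839

With perfect complements, no substitution: consume in ratio x:y = 2:5.
Budget: p_x·x + p_y·(5/2)·x = I, so (2·p_x + 5·p_y)·x = 2·I.
Demand: x*(p_x,p_y,I) = 2·I/(2·p_x + 5·p_y), y* = 5·I/(2·p_x + 5·p_y).
Here 2·9.8 + 5·6 = 49.6, giving y* = 10.4839.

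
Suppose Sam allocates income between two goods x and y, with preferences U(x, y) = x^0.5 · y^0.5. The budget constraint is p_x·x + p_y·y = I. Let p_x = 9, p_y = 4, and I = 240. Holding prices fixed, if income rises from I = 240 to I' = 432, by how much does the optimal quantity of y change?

At p_x=9, p_y=4, I=240: y* = 0.5·240/4 = 30.
At I' = 432: y* = 54. Change: 54 − 30 = 24.

Δy* = 24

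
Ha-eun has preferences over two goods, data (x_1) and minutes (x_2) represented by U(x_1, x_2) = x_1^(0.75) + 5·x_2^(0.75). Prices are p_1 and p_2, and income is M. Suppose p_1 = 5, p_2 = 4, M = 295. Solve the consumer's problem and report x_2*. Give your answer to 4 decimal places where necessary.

x_2* = 73.6896

MU_x_1 ∝ x_1^(-0.25), MU_x_2 ∝ 5·x_2^(-0.25), so MRS = (1/5)·(x_2/x_1)^(0.25) = p_1/p_2.
Solve for the ratio: x_2/x_1 = [5·p_1/p_2]^(4).
With the ratio pinned down, the budget gives x_1* = M/(p_1 + p_2·(x_2/x_1)) and x_2* = (x_2/x_1)·x_1*.
Numerically x_2/x_1 = 1525.878906, so x_1* = 295/(5 + 4·1525.878906) = 0.0483 and x_2* = 1525.878906·0.0483 = 73.6896.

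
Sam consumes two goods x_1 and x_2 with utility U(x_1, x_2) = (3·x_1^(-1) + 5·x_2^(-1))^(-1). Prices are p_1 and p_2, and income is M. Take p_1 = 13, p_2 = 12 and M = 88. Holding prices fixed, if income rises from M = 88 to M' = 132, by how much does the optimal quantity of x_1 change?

From the CES first-order condition, (3/5)·(x_2/x_1)^(2) = p_1/p_2.
Hence x_2/x_1 = ((5/3)·p_1/p_2)^(1/(2)), i.e. raised to the 0.5 power.
With the ratio pinned down, the budget gives x_1* = M/(p_1 + p_2·(x_2/x_1)) and x_2* = (x_2/x_1)·x_1*.
Numerically x_2/x_1 = 1.34371, so x_1* = 88/(13 + 12·1.34371) = 3.0215.
At M' = 132: x_1* = 4.5323. Change: 4.5323 − 3.0215 = 1.5108.

Δx_1* = 1.5108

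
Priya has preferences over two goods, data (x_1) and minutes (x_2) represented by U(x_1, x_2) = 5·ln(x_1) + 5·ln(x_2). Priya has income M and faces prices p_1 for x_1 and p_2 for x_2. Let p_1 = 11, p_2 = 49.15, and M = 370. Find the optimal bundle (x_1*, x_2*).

x_1* = 16.8182, x_2* = 3.764

The MRS is x_2/x_1. Set MRS = p_1/p_2.
Rearranging, p_2·x_2 = p_1·x_1. Substituting into the budget gives p_1·x_1·(1 + 1) = M.
Demand: x_1*(p_1,p_2,M) = 0.5·M/p_1 and x_2* = 0.5·M/p_2.
At p_1=11, p_2=49.15, M=370: x_1* = 0.5·370/11 = 16.8182, x_2* = 3.764.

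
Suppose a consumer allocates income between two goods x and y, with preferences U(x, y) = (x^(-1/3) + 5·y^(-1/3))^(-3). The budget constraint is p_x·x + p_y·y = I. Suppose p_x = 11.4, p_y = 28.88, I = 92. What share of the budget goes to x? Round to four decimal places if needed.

share on x = 0.1916

MU_x ∝ x^(-4/3), MU_y ∝ 5·y^(-4/3), so MRS = (1/5)·(y/x)^(4/3) = p_x/p_y.
Solve for the ratio: y/x = [5·p_x/p_y]^(0.75).
Substitute y = (y/x)·x into the budget: x* = I/(p_x + p_y·(y/x)).
Numerically y/x = 1.665169, so x* = 92/(11.4 + 28.88·1.665169) = 1.5465 and y* = 1.665169·1.5465 = 2.5751.
Expenditure on x: 11.4·1.5465 = 17.6298; share = 0.1916.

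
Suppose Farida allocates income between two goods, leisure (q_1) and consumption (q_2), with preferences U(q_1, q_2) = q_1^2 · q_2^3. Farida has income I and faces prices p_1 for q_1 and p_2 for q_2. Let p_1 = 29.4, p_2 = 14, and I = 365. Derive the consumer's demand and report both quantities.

q_1* = 4.966, q_2* = 15.6429

MU_q_1/MU_q_2 = (2·q_2)/(3·q_1); tangency sets this equal to p_1/p_2.
So 2·p_2·q_2 = 3·p_1·q_1; combined with the budget, a share 0.4 of income goes to q_1.
Demand: q_1*(p_1,p_2,I) = 0.4·I/p_1 and q_2* = 0.6·I/p_2.
At p_1=29.4, p_2=14, I=365: q_1* = 0.4·365/29.4 = 4.966, q_2* = 15.6429.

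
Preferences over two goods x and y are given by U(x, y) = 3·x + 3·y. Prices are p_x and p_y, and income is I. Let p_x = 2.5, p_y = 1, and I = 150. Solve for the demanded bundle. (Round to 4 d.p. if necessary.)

x* = 0, y* = 150

Perfect substitutes: compare marginal utility per dollar. 3/p_x vs 3/p_y → 1.2 vs 3.
y gives more utility per dollar, so spend all income on y: y* = I/p_y, x* = 0.
Numerically: x* = 0, y* = 150.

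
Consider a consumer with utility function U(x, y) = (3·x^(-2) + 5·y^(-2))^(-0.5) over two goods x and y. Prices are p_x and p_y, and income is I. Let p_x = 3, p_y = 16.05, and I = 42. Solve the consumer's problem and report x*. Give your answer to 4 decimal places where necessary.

MRS = MU_x/MU_y = (3/5)·(y/x)^(3). Set equal to p_x/p_y.
Hence y/x = ((5/3)·p_x/p_y)^(1/(3)), i.e. raised to the 1/3 power.
With the ratio pinned down, the budget gives x* = I/(p_x + p_y·(y/x)) and y* = (y/x)·x*.
Numerically y/x = 0.677899, so x* = 42/(3 + 16.05·0.677899) = 3.0259.

x* = 3.0259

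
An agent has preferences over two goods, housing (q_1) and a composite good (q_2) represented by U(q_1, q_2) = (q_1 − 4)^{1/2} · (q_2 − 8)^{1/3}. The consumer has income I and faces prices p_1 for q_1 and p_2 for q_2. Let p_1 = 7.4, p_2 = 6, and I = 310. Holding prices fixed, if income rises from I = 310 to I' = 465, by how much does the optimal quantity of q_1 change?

Δq_1* = 12.5676

This is Cobb-Douglas in (q_1−4, q_2−8): tangency gives 0.5·p_2·(q_2−8) = 1/3·p_1·(q_1−4).
After buying the subsistence bundle (4, 8), a share 0.6 of the remaining income goes to q_1: q_1* = 4 + 0.6·(I − 4p_1 − 8p_2)/p_1.
Discretionary income = 310 − 4·7.4 − 8·6 = 232.4; q_1* = 4 + 0.6·232.4/7.4 = 22.8432.
At I' = 465: q_1* = 35.4108. Change: 35.4108 − 22.8432 = 12.5676.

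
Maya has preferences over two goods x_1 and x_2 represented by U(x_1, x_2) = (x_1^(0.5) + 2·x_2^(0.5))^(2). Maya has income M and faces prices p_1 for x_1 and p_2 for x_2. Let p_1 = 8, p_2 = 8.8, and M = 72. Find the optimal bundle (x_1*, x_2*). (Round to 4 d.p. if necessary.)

MRS = MU_x_1/MU_x_2 = (1/2)·(x_2/x_1)^(0.5). Set equal to p_1/p_2.
Solve for the ratio: x_2/x_1 = [2·p_1/p_2]^(2).
Substitute x_2 = (x_2/x_1)·x_1 into the budget: x_1* = M/(p_1 + p_2·(x_2/x_1)).
Numerically x_2/x_1 = 3.305785, so x_1* = 72/(8 + 8.8·3.305785) = 1.9412 and x_2* = 3.305785·1.9412 = 6.4171.

x_1* = 1.9412, x_2* = 6.4171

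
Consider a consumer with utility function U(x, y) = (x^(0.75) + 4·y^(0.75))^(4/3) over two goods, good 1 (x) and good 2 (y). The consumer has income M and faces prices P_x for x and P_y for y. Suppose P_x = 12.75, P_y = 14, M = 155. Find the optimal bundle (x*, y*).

x* = 0.0625, y* = 11.0145

MRS = MU_x/MU_y = (1/4)·(y/x)^(0.25). Set equal to P_x/P_y.
Solve for the ratio: y/x = [4·P_x/P_y]^(4).
With the ratio pinned down, the budget gives x* = M/(P_x + P_y·(y/x)) and y* = (y/x)·x*.
Numerically y/x = 176.103733, so x* = 155/(12.75 + 14·176.103733) = 0.0625 and y* = 176.103733·0.0625 = 11.0145.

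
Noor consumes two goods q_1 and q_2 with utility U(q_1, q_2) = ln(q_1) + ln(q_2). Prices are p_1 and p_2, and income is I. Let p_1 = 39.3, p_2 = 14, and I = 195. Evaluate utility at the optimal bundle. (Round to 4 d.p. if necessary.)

V = 2.8494

The MRS is q_2/q_1. Set MRS = p_1/p_2.
So p_2·q_2 = p_1·q_1; combined with the budget, a share 0.5 of income goes to q_1.
Demand: q_1*(p_1,p_2,I) = 0.5·I/p_1 and q_2* = 0.5·I/p_2.
At p_1=39.3, p_2=14, I=195: q_1* = 0.5·195/39.3 = 2.4809, q_2* = 6.9643.
Utility at the optimum: U(2.4809, 6.9643) = 2.8494.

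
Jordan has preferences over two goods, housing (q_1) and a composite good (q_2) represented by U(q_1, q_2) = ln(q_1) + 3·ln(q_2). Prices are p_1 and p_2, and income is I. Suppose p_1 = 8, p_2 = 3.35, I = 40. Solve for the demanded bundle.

The MRS is (1/3)·q_2/q_1. Set MRS = p_1/p_2.
So p_2·q_2 = 3·p_1·q_1; combined with the budget, a share 0.25 of income goes to q_1.
Demand: q_1*(p_1,p_2,I) = 0.25·I/p_1 and q_2* = 0.75·I/p_2.
At p_1=8, p_2=3.35, I=40: q_1* = 0.25·40/8 = 1.25, q_2* = 8.9552.

q_1* = 1.25, q_2* = 8.9552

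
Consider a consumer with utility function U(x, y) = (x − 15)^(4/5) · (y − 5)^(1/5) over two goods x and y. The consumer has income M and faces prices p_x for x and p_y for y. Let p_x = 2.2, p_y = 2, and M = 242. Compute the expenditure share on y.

share on y = 0.2058

MRS = 4·(y−5)/(x−15). Tangency with p_x/p_y gives y−5 = (1/4)·(p_x/p_y)·(x−15).
After buying the subsistence bundle (15, 5), a share 0.8 of the remaining income goes to x: x* = 15 + 0.8·(M − 15p_x − 5p_y)/p_x.
Discretionary income = 242 − 15·2.2 − 5·2 = 199; x* = 15 + 0.8·199/2.2 = 87.3636; y* = 5 + 0.2·199/2 = 24.9.
Expenditure on y: 2·24.9 = 49.8; share = 0.2058.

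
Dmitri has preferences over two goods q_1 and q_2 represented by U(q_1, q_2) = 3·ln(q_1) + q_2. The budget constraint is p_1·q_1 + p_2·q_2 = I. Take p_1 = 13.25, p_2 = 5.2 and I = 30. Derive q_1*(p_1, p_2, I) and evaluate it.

Set MRS = p_1/p_2: (3/q_1)/1 = p_1/p_2.
So q_1*(p_1,p_2) = 3·p_2/p_1, independent of income; and q_2* = (I − 3·p_2)/p_2.
At the given prices: q_1* = 3·5.2/13.25 = 1.1774.

q_1* = 1.1774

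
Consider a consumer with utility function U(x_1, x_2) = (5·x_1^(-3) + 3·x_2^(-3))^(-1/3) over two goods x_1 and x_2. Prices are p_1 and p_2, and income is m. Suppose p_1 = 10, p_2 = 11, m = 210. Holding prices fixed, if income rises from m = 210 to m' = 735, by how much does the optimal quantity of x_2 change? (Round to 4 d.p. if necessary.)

MU_x_1 ∝ 5·x_1^(-4), MU_x_2 ∝ 3·x_2^(-4), so MRS = (5/3)·(x_2/x_1)^(4) = p_1/p_2.
Solve for the ratio: x_2/x_1 = [(3/5)·p_1/p_2]^(0.25).
With the ratio pinned down, the budget gives x_1* = m/(p_1 + p_2·(x_2/x_1)) and x_2* = (x_2/x_1)·x_1*.
Numerically x_2/x_1 = 0.859389, so x_1* = 210/(10 + 11·0.859389) = 10.7951 and x_2* = 0.859389·10.7951 = 9.2772.
At m' = 735: x_2* = 32.4701. Change: 32.4701 − 9.2772 = 23.193.

Δx_2* = 23.193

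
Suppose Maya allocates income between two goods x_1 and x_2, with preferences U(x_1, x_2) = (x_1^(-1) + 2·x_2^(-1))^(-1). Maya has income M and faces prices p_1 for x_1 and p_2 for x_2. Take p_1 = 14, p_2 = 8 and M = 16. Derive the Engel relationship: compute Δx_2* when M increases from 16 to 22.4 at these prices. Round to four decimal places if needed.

Δx_2* = 0.4133

MU_x_1 ∝ x_1^(-2), MU_x_2 ∝ 2·x_2^(-2), so MRS = (1/2)·(x_2/x_1)^(2) = p_1/p_2.
Solve for the ratio: x_2/x_1 = [2·p_1/p_2]^(0.5).
Substitute x_2 = (x_2/x_1)·x_1 into the budget: x_1* = M/(p_1 + p_2·(x_2/x_1)).
Numerically x_2/x_1 = 1.870829, so x_1* = 16/(14 + 8·1.870829) = 0.5524 and x_2* = 1.870829·0.5524 = 1.0334.
At M' = 22.4: x_2* = 1.4467. Change: 1.4467 − 1.0334 = 0.4133.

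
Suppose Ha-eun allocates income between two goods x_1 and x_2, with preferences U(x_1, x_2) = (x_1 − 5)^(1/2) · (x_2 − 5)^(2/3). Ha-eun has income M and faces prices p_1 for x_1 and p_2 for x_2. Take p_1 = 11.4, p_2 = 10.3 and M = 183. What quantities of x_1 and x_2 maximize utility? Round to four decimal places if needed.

x_1* = 7.8008, x_2* = 9.1331

Discretionary income = 183 − 5·11.4 − 5·10.3 = 74.5; x_1* = 5 + 3/7·74.5/11.4 = 7.8008; x_2* = 5 + 4/7·74.5/10.3 = 9.1331.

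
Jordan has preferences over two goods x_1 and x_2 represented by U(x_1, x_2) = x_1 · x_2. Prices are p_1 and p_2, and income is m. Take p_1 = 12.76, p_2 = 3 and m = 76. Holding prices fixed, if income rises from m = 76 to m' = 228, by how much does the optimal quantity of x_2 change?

Δx_2* = 25.3333

MU_x_1/MU_x_2 = (x_2)/(x_1); tangency sets this equal to p_1/p_2.
Rearranging, p_2·x_2 = p_1·x_1. Substituting into the budget gives p_1·x_1·(1 + 1) = m.
Demand: x_1*(p_1,p_2,m) = 0.5·m/p_1 and x_2* = 0.5·m/p_2.
At p_1=12.76, p_2=3, m=76: x_2* = 0.5·76/3 = 12.6667.
At m' = 228: x_2* = 38. Change: 38 − 12.6667 = 25.3333.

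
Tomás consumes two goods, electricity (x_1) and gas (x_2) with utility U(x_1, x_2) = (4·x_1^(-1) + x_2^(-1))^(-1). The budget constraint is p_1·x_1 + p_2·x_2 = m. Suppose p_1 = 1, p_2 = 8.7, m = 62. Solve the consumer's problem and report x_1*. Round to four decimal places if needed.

x_1* = 25.0526

From the CES first-order condition, 4·(x_2/x_1)^(2) = p_1/p_2.
Hence x_2/x_1 = ((1/4)·p_1/p_2)^(1/(2)), i.e. raised to the 0.5 power.
Substitute x_2 = (x_2/x_1)·x_1 into the budget: x_1* = m/(p_1 + p_2·(x_2/x_1)).
Numerically x_2/x_1 = 0.169516, so x_1* = 62/(1 + 8.7·0.169516) = 25.0526.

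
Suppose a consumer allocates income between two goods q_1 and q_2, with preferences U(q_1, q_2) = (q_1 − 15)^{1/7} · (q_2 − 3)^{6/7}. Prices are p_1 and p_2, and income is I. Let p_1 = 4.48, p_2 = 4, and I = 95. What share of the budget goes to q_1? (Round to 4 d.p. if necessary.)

Let q_1' = q_1−15, q_2' = q_2−3. MRS = (1/6)·q_2'/q_1' = p_1/p_2.
Substituting into the budget: q_1* = 15 + 1/7·(I − 15·p_1 − 3·p_2)/p_1, and q_2* = 3 + 6/7·(…)/p_2.
Discretionary income = 95 − 15·4.48 − 3·4 = 15.8; q_1* = 15 + 1/7·15.8/4.48 = 15.5038; q_2* = 3 + 6/7·15.8/4 = 6.3857.
Expenditure on q_1: 4.48·15.5038 = 69.4571; share = 0.7311.

share on q_1 = 0.7311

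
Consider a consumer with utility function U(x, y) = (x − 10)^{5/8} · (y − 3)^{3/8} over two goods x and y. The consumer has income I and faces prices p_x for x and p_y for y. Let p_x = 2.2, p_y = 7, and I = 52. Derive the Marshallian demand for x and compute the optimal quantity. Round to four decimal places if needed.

x* = 12.5568

Discretionary income = 52 − 10·2.2 − 3·7 = 9; x* = 10 + 0.625·9/2.2 = 12.5568.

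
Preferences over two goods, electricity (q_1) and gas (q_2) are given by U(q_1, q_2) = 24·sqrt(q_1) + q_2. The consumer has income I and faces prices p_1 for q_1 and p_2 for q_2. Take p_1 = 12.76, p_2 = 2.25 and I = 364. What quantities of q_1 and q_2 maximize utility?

q_1* = 4.4774, q_2* = 136.3859

Thus q_1* = (12·p_2/p_1)² — independent of I — with the rest of income spent on q_2.
Plugging in: q_1* = (12·2.25/12.76)² = 4.4774, q_2* = 136.3859.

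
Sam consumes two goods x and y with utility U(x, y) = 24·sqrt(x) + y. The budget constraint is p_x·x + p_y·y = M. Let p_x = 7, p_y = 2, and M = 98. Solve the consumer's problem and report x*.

x* = 11.7551

Set MRS = p_x/p_y: 12·x^(−1/2) = p_x/p_y.
Solve: √x = 12·p_y/p_x, so x*(p_x,p_y) = (12·p_y/p_x)², and y* = (M − p_x·x*)/p_y.
Plugging in: x* = (12·2/7)² = 11.7551.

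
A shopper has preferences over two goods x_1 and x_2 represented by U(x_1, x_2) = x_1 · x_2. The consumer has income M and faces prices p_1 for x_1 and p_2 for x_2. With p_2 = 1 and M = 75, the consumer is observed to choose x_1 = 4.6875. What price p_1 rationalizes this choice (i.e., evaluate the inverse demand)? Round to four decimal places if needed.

MU_x_1/MU_x_2 = (x_2)/(x_1); tangency sets this equal to p_1/p_2.
Rearranging, p_2·x_2 = p_1·x_1. Substituting into the budget gives p_1·x_1·(1 + 1) = M.
Demand: x_1*(p_1,p_2,M) = 0.5·M/p_1 and x_2* = 0.5·M/p_2.
Set x_1* = 4.6875 in the demand function and solve for p_1: p_1 = 8.

p_1 = 8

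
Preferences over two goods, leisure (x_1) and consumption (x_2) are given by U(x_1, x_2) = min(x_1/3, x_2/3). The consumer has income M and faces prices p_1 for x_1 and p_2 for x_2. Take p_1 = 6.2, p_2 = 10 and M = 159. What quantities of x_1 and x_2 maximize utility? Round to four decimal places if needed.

x_1* = 9.8148, x_2* = 9.8148

Leontief preferences: the optimum is at the kink where x_1/3 = x_2/3, i.e. x_2 = x_1.
Budget: p_1·x_1 + p_2·x_1 = M, so (3·p_1 + 3·p_2)·x_1 = 3·M.
Demand: x_1*(p_1,p_2,M) = 3·M/(3·p_1 + 3·p_2), x_2* = 3·M/(3·p_1 + 3·p_2).
Here 3·6.2 + 3·10 = 48.6, giving x_1* = 9.8148 and x_2* = 9.8148.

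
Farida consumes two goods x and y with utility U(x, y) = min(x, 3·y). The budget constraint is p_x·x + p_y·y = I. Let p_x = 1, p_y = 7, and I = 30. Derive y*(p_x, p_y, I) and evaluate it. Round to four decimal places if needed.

Leontief preferences: the optimum is at the kink where x/3 = y/1, i.e. y = (1/3)·x.
Budget: p_x·x + p_y·(1/3)·x = I, so (3·p_x + p_y)·x = 3·I.
Demand: x*(p_x,p_y,I) = 3·I/(3·p_x + p_y), y* = I/(3·p_x + p_y).
Here 3·1 + 7 = 10, giving y* = 3.

y* = 3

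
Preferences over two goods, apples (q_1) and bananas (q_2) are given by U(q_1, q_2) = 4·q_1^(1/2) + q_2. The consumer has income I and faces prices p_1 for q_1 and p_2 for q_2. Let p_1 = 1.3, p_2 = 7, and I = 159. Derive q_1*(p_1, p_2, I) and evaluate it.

q_1* = 115.9763

Set MRS = p_1/p_2: 2·q_1^(−1/2) = p_1/p_2.
Solve: √q_1 = 2·p_2/p_1, so q_1*(p_1,p_2) = (2·p_2/p_1)², and q_2* = (I − p_1·q_1*)/p_2.
Plugging in: q_1* = (2·7/1.3)² = 115.9763.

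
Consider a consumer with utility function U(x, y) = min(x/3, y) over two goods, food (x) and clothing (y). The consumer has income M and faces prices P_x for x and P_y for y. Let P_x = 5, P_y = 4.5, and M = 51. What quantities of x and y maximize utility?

x* = 7.8462, y* = 2.6154

With perfect complements, no substitution: consume in ratio x:y = 3:1.
Budget: P_x·x + P_y·(1/3)·x = M, so (3·P_x + P_y)·x = 3·M.
Demand: x*(P_x,P_y,M) = 3·M/(3·P_x + P_y), y* = M/(3·P_x + P_y).
Here 3·5 + 4.5 = 19.5, giving x* = 7.8462 and y* = 2.6154.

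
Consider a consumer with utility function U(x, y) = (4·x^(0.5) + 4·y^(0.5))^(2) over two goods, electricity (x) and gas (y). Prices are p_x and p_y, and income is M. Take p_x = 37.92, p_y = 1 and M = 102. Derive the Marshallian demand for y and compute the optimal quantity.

MRS = MU_x/MU_y = (y/x)^(0.5). Set equal to p_x/p_y.
Solve for the ratio: y/x = [p_x/p_y]^(2).
With the ratio pinned down, the budget gives x* = M/(p_x + p_y·(y/x)) and y* = (y/x)·x*.
Numerically y/x = 1437.9264, so x* = 102/(37.92 + 1·1437.9264) = 0.0691 and y* = 1437.9264·0.0691 = 99.3792.

y* = 99.3792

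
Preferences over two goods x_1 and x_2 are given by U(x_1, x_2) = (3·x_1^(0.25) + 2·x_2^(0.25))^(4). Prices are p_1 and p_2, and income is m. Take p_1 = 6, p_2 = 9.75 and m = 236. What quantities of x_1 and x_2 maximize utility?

x_1* = 26.3035, x_2* = 8.0184

MU_x_1 ∝ 3·x_1^(-0.75), MU_x_2 ∝ 2·x_2^(-0.75), so MRS = (3/2)·(x_2/x_1)^(0.75) = p_1/p_2.
Solve for the ratio: x_2/x_1 = [(2/3)·p_1/p_2]^(4/3).
Substitute x_2 = (x_2/x_1)·x_1 into the budget: x_1* = m/(p_1 + p_2·(x_2/x_1)).
Numerically x_2/x_1 = 0.304841, so x_1* = 236/(6 + 9.75·0.304841) = 26.3035 and x_2* = 0.304841·26.3035 = 8.0184.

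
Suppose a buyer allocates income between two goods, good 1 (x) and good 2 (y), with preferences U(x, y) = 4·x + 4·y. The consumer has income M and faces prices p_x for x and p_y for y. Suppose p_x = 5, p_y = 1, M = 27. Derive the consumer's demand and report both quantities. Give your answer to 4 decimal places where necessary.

Perfect substitutes: compare marginal utility per dollar. 4/p_x vs 4/p_y → 0.8 vs 4.
y gives more utility per dollar, so spend all income on y: y* = M/p_y, x* = 0.
Numerically: x* = 0, y* = 27.

x* = 0, y* = 27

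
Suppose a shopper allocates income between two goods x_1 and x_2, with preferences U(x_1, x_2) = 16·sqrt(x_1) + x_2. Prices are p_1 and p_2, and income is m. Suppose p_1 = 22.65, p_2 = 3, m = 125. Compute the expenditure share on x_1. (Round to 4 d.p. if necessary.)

Utility is quasi-linear in x_2; the FOC for x_1 is 8/√x_1 = p_1/p_2.
Solve: √x_1 = 8·p_2/p_1, so x_1*(p_1,p_2) = (8·p_2/p_1)², and x_2* = (m − p_1·x_1*)/p_2.
Plugging in: x_1* = (8·3/22.65)² = 1.1228, x_2* = 33.1898.
Expenditure on x_1: 22.65·1.1228 = 25.4305; share = 0.2034.

share on x_1 = 0.2034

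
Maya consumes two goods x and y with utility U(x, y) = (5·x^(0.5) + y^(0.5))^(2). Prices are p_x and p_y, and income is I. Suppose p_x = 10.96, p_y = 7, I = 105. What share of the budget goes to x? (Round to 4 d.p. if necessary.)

share on x = 0.9411

MRS = MU_x/MU_y = 5·(y/x)^(0.5). Set equal to p_x/p_y.
Solve for the ratio: y/x = [(1/5)·p_x/p_y]^(2).
Substitute y = (y/x)·x into the budget: x* = I/(p_x + p_y·(y/x)).
Numerically y/x = 0.098058, so x* = 105/(10.96 + 7·0.098058) = 9.0157 and y* = 0.098058·9.0157 = 0.8841.
Expenditure on x: 10.96·9.0157 = 98.8116; share = 0.9411.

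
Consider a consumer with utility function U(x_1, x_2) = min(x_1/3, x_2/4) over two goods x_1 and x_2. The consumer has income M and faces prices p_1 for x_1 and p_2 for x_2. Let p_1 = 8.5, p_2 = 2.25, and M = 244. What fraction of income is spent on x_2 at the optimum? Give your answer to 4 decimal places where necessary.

share on x_2 = 0.2609

Leontief preferences: the optimum is at the kink where x_1/3 = x_2/4, i.e. x_2 = (4/3)·x_1.
Budget: p_1·x_1 + p_2·(4/3)·x_1 = M, so (3·p_1 + 4·p_2)·x_1 = 3·M.
Demand: x_1*(p_1,p_2,M) = 3·M/(3·p_1 + 4·p_2), x_2* = 4·M/(3·p_1 + 4·p_2).
Here 3·8.5 + 4·2.25 = 34.5, giving x_1* = 21.2174 and x_2* = 28.2899.
Expenditure on x_2: 2.25·28.2899 = 63.6522; share = 0.2609.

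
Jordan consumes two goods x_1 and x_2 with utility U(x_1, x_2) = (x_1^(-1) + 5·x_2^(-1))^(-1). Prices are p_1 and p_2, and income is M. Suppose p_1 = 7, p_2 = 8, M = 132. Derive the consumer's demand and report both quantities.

x_1* = 5.5618, x_2* = 11.6334

MU_x_1 ∝ x_1^(-2), MU_x_2 ∝ 5·x_2^(-2), so MRS = (1/5)·(x_2/x_1)^(2) = p_1/p_2.
Solve for the ratio: x_2/x_1 = [5·p_1/p_2]^(0.5).
With the ratio pinned down, the budget gives x_1* = M/(p_1 + p_2·(x_2/x_1)) and x_2* = (x_2/x_1)·x_1*.
Numerically x_2/x_1 = 2.09165, so x_1* = 132/(7 + 8·2.09165) = 5.5618 and x_2* = 2.09165·5.5618 = 11.6334.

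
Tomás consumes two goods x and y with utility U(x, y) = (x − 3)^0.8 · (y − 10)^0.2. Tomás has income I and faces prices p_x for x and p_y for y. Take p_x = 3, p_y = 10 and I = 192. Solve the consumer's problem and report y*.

y* = 11.66

Let x' = x−3, y' = y−10. MRS = 4·y'/x' = p_x/p_y.
Substituting into the budget: x* = 3 + 0.8·(I − 3·p_x − 10·p_y)/p_x, and y* = 10 + 0.2·(…)/p_y.
Discretionary income = 192 − 3·3 − 10·10 = 83; y* = 10 + 0.2·83/10 = 11.66.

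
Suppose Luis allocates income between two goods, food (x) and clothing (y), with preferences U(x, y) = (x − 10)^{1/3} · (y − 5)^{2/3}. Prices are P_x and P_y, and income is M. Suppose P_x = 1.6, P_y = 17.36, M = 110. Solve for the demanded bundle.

This is Cobb-Douglas in (x−10, y−5): tangency gives 1/3·P_y·(y−5) = 2/3·P_x·(x−10).
Substituting into the budget: x* = 10 + 1/3·(M − 10·P_x − 5·P_y)/P_x, and y* = 5 + 2/3·(…)/P_y.
Discretionary income = 110 − 10·1.6 − 5·17.36 = 7.2; x* = 10 + 1/3·7.2/1.6 = 11.5; y* = 5 + 2/3·7.2/17.36 = 5.2765.

x* = 11.5, y* = 5.2765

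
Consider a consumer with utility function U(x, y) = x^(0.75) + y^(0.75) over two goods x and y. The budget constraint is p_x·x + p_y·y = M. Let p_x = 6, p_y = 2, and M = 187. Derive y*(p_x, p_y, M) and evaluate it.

MRS = MU_x/MU_y = (y/x)^(0.25). Set equal to p_x/p_y.
Hence y/x = (p_x/p_y)^(1/(0.25)), i.e. raised to the 4 power.
Substitute y = (y/x)·x into the budget: x* = M/(p_x + p_y·(y/x)).
Numerically y/x = 81, so x* = 187/(6 + 2·81) = 1.1131 and y* = 81·1.1131 = 90.1607.

y* = 90.1607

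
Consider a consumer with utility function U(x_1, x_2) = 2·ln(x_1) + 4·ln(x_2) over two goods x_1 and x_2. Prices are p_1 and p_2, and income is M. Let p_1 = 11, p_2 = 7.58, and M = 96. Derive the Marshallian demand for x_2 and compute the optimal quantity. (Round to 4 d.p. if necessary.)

x_2* = 8.4433

The MRS is (1/2)·x_2/x_1. Set MRS = p_1/p_2.
So 2·p_2·x_2 = 4·p_1·x_1; combined with the budget, a share 1/3 of income goes to x_1.
Demand: x_1*(p_1,p_2,M) = 1/3·M/p_1 and x_2* = 2/3·M/p_2.
At p_1=11, p_2=7.58, M=96: x_2* = 2/3·96/7.58 = 8.4433.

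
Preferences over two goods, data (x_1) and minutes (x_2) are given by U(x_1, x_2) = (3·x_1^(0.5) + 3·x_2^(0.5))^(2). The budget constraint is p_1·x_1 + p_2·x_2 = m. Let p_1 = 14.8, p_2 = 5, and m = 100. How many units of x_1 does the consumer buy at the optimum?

x_1* = 1.7063

With the ratio pinned down, the budget gives x_1* = m/(p_1 + p_2·(x_2/x_1)) and x_2* = (x_2/x_1)·x_1*.
Numerically x_2/x_1 = 8.7616, so x_1* = 100/(14.8 + 5·8.7616) = 1.7063.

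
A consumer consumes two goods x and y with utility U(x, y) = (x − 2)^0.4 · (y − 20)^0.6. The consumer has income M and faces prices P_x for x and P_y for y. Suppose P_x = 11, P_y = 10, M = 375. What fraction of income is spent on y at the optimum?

Let x' = x−2, y' = y−20. MRS = (2/3)·y'/x' = P_x/P_y.
Substituting into the budget: x* = 2 + 0.4·(M − 2·P_x − 20·P_y)/P_x, and y* = 20 + 0.6·(…)/P_y.
Discretionary income = 375 − 2·11 − 20·10 = 153; x* = 2 + 0.4·153/11 = 7.5636; y* = 20 + 0.6·153/10 = 29.18.
Expenditure on y: 10·29.18 = 291.8; share = 0.7781.

share on y = 0.7781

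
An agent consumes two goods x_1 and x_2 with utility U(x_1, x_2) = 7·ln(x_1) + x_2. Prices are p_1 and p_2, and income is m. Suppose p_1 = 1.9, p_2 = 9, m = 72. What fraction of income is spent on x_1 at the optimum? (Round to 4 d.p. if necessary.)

Set MRS = p_1/p_2: (7/x_1)/1 = p_1/p_2.
So x_1*(p_1,p_2) = 7·p_2/p_1, independent of income; and x_2* = (m − 7·p_2)/p_2.
At the given prices: x_1* = 7·9/1.9 = 33.1579, and x_2* = 1.
Expenditure on x_1: 1.9·33.1579 = 63; share = 0.875.

share on x_1 = 0.875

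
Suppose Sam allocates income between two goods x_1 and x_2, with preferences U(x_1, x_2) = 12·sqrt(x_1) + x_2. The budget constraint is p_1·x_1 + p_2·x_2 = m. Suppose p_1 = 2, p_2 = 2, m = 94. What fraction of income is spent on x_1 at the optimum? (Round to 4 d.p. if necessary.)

Plugging in: x_1* = (6·2/2)² = 36, x_2* = 11.
Expenditure on x_1: 2·36 = 72; share = 0.766.

share on x_1 = 0.766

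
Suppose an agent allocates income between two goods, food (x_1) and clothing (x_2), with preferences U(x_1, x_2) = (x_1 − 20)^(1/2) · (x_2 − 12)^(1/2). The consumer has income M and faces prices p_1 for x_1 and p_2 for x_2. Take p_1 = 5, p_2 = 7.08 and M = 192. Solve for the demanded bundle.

This is Cobb-Douglas in (x_1−20, x_2−12): tangency gives 0.5·p_2·(x_2−12) = 0.5·p_1·(x_1−20).
After buying the subsistence bundle (20, 12), a share 0.5 of the remaining income goes to x_1: x_1* = 20 + 0.5·(M − 20p_1 − 12p_2)/p_1.
Discretionary income = 192 − 20·5 − 12·7.08 = 7.04; x_1* = 20 + 0.5·7.04/5 = 20.704; x_2* = 12 + 0.5·7.04/7.08 = 12.4972.

x_1* = 20.704, x_2* = 12.4972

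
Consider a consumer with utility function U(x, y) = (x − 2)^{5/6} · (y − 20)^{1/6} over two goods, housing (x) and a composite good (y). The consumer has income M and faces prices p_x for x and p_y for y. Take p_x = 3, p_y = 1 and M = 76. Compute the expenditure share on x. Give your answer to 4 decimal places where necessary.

share on x = 0.6272

Substituting into the budget: x* = 2 + 5/6·(M − 2·p_x − 20·p_y)/p_x, and y* = 20 + 1/6·(…)/p_y.
Discretionary income = 76 − 2·3 − 20·1 = 50; x* = 2 + 5/6·50/3 = 15.8889; y* = 20 + 1/6·50/1 = 28.3333.
Expenditure on x: 3·15.8889 = 47.6667; share = 0.6272.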